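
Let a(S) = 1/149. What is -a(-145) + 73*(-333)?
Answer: -3622042/149 ≈ -24309.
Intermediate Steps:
a(S) = 1/149
-a(-145) + 73*(-333) = -1*1/149 + 73*(-333) = -1/149 - 24309 = -3622042/149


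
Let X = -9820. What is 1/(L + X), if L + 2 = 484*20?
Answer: -1/142 ≈ -0.0070423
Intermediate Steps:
L = 9678 (L = -2 + 484*20 = -2 + 9680 = 9678)
1/(L + X) = 1/(9678 - 9820) = 1/(-142) = -1/142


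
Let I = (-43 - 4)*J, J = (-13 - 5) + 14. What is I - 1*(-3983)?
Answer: 4171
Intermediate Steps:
J = -4 (J = -18 + 14 = -4)
I = 188 (I = (-43 - 4)*(-4) = -47*(-4) = 188)
I - 1*(-3983) = 188 - 1*(-3983) = 188 + 3983 = 4171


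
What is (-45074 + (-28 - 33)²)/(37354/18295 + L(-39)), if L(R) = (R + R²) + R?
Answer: -756553135/26437039 ≈ -28.617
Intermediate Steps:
L(R) = R² + 2*R
(-45074 + (-28 - 33)²)/(37354/18295 + L(-39)) = (-45074 + (-28 - 33)²)/(37354/18295 - 39*(2 - 39)) = (-45074 + (-61)²)/(37354*(1/18295) - 39*(-37)) = (-45074 + 3721)/(37354/18295 + 1443) = -41353/26437039/18295 = -41353*18295/26437039 = -756553135/26437039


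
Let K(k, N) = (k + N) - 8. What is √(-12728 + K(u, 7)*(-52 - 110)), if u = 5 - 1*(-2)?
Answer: 10*I*√137 ≈ 117.05*I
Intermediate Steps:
u = 7 (u = 5 + 2 = 7)
K(k, N) = -8 + N + k (K(k, N) = (N + k) - 8 = -8 + N + k)
√(-12728 + K(u, 7)*(-52 - 110)) = √(-12728 + (-8 + 7 + 7)*(-52 - 110)) = √(-12728 + 6*(-162)) = √(-12728 - 972) = √(-13700) = 10*I*√137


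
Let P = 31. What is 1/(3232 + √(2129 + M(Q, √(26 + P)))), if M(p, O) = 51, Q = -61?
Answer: 808/2610911 - √545/5221822 ≈ 0.00030500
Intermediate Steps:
1/(3232 + √(2129 + M(Q, √(26 + P)))) = 1/(3232 + √(2129 + 51)) = 1/(3232 + √2180) = 1/(3232 + 2*√545)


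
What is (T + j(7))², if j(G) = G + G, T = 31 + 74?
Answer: 14161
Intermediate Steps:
T = 105
j(G) = 2*G
(T + j(7))² = (105 + 2*7)² = (105 + 14)² = 119² = 14161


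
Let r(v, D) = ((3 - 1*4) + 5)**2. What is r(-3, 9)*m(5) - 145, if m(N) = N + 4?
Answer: -1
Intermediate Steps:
r(v, D) = 16 (r(v, D) = ((3 - 4) + 5)**2 = (-1 + 5)**2 = 4**2 = 16)
m(N) = 4 + N
r(-3, 9)*m(5) - 145 = 16*(4 + 5) - 145 = 16*9 - 145 = 144 - 145 = -1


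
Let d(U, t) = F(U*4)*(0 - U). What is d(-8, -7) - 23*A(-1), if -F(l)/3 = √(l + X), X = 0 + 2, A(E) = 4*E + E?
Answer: 115 - 24*I*√30 ≈ 115.0 - 131.45*I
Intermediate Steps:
A(E) = 5*E
X = 2
F(l) = -3*√(2 + l) (F(l) = -3*√(l + 2) = -3*√(2 + l))
d(U, t) = 3*U*√(2 + 4*U) (d(U, t) = (-3*√(2 + U*4))*(0 - U) = (-3*√(2 + 4*U))*(-U) = 3*U*√(2 + 4*U))
d(-8, -7) - 23*A(-1) = 3*(-8)*√(2 + 4*(-8)) - 115*(-1) = 3*(-8)*√(2 - 32) - 23*(-5) = 3*(-8)*√(-30) + 115 = 3*(-8)*(I*√30) + 115 = -24*I*√30 + 115 = 115 - 24*I*√30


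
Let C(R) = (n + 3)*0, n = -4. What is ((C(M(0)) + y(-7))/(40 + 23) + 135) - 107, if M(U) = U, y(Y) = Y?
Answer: 251/9 ≈ 27.889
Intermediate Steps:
C(R) = 0 (C(R) = (-4 + 3)*0 = -1*0 = 0)
((C(M(0)) + y(-7))/(40 + 23) + 135) - 107 = ((0 - 7)/(40 + 23) + 135) - 107 = (-7/63 + 135) - 107 = (-7*1/63 + 135) - 107 = (-⅑ + 135) - 107 = 1214/9 - 107 = 251/9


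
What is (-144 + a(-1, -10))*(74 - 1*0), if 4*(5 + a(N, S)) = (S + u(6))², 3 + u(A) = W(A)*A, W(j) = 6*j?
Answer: 1502681/2 ≈ 7.5134e+5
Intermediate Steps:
u(A) = -3 + 6*A² (u(A) = -3 + (6*A)*A = -3 + 6*A²)
a(N, S) = -5 + (213 + S)²/4 (a(N, S) = -5 + (S + (-3 + 6*6²))²/4 = -5 + (S + (-3 + 6*36))²/4 = -5 + (S + (-3 + 216))²/4 = -5 + (S + 213)²/4 = -5 + (213 + S)²/4)
(-144 + a(-1, -10))*(74 - 1*0) = (-144 + (-5 + (213 - 10)²/4))*(74 - 1*0) = (-144 + (-5 + (¼)*203²))*(74 + 0) = (-144 + (-5 + (¼)*41209))*74 = (-144 + (-5 + 41209/4))*74 = (-144 + 41189/4)*74 = (40613/4)*74 = 1502681/2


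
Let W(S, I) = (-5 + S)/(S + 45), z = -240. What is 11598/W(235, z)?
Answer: 324744/23 ≈ 14119.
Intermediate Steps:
W(S, I) = (-5 + S)/(45 + S)
11598/W(235, z) = 11598/(((-5 + 235)/(45 + 235))) = 11598/((230/280)) = 11598/(((1/280)*230)) = 11598/(23/28) = 11598*(28/23) = 324744/23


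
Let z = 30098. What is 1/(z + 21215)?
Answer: 1/51313 ≈ 1.9488e-5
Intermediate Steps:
1/(z + 21215) = 1/(30098 + 21215) = 1/51313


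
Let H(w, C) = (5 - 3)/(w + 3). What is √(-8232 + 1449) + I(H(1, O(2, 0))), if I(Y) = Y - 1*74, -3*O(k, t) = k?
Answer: -147/2 + I*√6783 ≈ -73.5 + 82.359*I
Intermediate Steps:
O(k, t) = -k/3
H(w, C) = 2/(3 + w)
I(Y) = -74 + Y (I(Y) = Y - 74 = -74 + Y)
√(-8232 + 1449) + I(H(1, O(2, 0))) = √(-8232 + 1449) + (-74 + 2/(3 + 1)) = √(-6783) + (-74 + 2/4) = I*√6783 + (-74 + 2*(¼)) = I*√6783 + (-74 + ½) = I*√6783 - 147/2 = -147/2 + I*√6783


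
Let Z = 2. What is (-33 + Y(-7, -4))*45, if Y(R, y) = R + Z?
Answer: -1710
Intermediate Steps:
Y(R, y) = 2 + R (Y(R, y) = R + 2 = 2 + R)
(-33 + Y(-7, -4))*45 = (-33 + (2 - 7))*45 = (-33 - 5)*45 = -38*45 = -1710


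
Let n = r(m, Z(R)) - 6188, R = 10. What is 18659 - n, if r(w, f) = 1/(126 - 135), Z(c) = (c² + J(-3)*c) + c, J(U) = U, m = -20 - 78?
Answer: 223624/9 ≈ 24847.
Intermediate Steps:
m = -98
Z(c) = c² - 2*c (Z(c) = (c² - 3*c) + c = c² - 2*c)
r(w, f) = -⅑ (r(w, f) = 1/(-9) = -⅑)
n = -55693/9 (n = -⅑ - 6188 = -55693/9 ≈ -6188.1)
18659 - n = 18659 - 1*(-55693/9) = 18659 + 55693/9 = 223624/9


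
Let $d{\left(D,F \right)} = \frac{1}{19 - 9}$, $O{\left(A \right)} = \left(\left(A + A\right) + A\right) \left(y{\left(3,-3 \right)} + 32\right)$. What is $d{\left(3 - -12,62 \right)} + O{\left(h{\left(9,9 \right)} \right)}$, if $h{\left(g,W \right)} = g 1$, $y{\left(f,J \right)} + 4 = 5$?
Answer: $\frac{8911}{10} \approx 891.1$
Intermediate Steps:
$y{\left(f,J \right)} = 1$ ($y{\left(f,J \right)} = -4 + 5 = 1$)
$h{\left(g,W \right)} = g$
$O{\left(A \right)} = 99 A$ ($O{\left(A \right)} = \left(\left(A + A\right) + A\right) \left(1 + 32\right) = \left(2 A + A\right) 33 = 3 A 33 = 99 A$)
$d{\left(D,F \right)} = \frac{1}{10}$
$d{\left(3 - -12,62 \right)} + O{\left(h{\left(9,9 \right)} \right)} = \frac{1}{10} + 99 \cdot 9 = \frac{1}{10} + 891 = \frac{8911}{10}$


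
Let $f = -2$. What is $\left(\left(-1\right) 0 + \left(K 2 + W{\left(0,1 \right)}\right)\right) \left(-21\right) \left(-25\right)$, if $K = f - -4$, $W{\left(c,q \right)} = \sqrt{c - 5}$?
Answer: $2100 + 525 i \sqrt{5} \approx 2100.0 + 1173.9 i$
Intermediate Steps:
$W{\left(c,q \right)} = \sqrt{-5 + c}$
$K = 2$ ($K = -2 - -4 = -2 + 4 = 2$)
$\left(\left(-1\right) 0 + \left(K 2 + W{\left(0,1 \right)}\right)\right) \left(-21\right) \left(-25\right) = \left(\left(-1\right) 0 + \left(2 \cdot 2 + \sqrt{-5 + 0}\right)\right) \left(-21\right) \left(-25\right) = \left(0 + \left(4 + \sqrt{-5}\right)\right) \left(-21\right) \left(-25\right) = \left(0 + \left(4 + i \sqrt{5}\right)\right) \left(-21\right) \left(-25\right) = \left(4 + i \sqrt{5}\right) \left(-21\right) \left(-25\right) = \left(-84 - 21 i \sqrt{5}\right) \left(-25\right) = 2100 + 525 i \sqrt{5}$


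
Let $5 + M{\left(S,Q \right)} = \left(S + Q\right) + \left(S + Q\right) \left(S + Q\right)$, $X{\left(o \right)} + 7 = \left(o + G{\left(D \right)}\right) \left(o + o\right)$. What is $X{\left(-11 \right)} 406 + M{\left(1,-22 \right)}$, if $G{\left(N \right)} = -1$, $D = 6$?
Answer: $104757$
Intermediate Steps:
$X{\left(o \right)} = -7 + 2 o \left(-1 + o\right)$ ($X{\left(o \right)} = -7 + \left(o - 1\right) \left(o + o\right) = -7 + \left(-1 + o\right) 2 o = -7 + 2 o \left(-1 + o\right)$)
$M{\left(S,Q \right)} = -5 + Q + S + \left(Q + S\right)^{2}$ ($M{\left(S,Q \right)} = -5 + \left(\left(S + Q\right) + \left(S + Q\right) \left(S + Q\right)\right) = -5 + \left(\left(Q + S\right) + \left(Q + S\right) \left(Q + S\right)\right) = -5 + \left(\left(Q + S\right) + \left(Q + S\right)^{2}\right) = -5 + \left(Q + S + \left(Q + S\right)^{2}\right) = -5 + Q + S + \left(Q + S\right)^{2}$)
$X{\left(-11 \right)} 406 + M{\left(1,-22 \right)} = \left(-7 - -22 + 2 \left(-11\right)^{2}\right) 406 + \left(-5 - 22 + 1 + \left(-22 + 1\right)^{2}\right) = \left(-7 + 22 + 2 \cdot 121\right) 406 + \left(-5 - 22 + 1 + \left(-21\right)^{2}\right) = \left(-7 + 22 + 242\right) 406 + \left(-5 - 22 + 1 + 441\right) = 257 \cdot 406 + 415 = 104342 + 415 = 104757$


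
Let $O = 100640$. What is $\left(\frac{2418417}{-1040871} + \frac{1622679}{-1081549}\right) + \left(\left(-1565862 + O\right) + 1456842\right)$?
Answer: $- \frac{3146038228440454}{375250996393} \approx -8383.8$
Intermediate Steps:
$\left(\frac{2418417}{-1040871} + \frac{1622679}{-1081549}\right) + \left(\left(-1565862 + O\right) + 1456842\right) = \left(\frac{2418417}{-1040871} + \frac{1622679}{-1081549}\right) + \left(\left(-1565862 + 100640\right) + 1456842\right) = \left(2418417 \left(- \frac{1}{1040871}\right) + 1622679 \left(- \frac{1}{1081549}\right)\right) + \left(-1465222 + 1456842\right) = \left(- \frac{806139}{346957} - \frac{1622679}{1081549}\right) - 8380 = - \frac{1434878667114}{375250996393} - 8380 = - \frac{3146038228440454}{375250996393}$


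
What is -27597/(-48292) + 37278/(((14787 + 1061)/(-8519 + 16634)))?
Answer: 913081070031/47833226 ≈ 19089.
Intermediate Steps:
-27597/(-48292) + 37278/(((14787 + 1061)/(-8519 + 16634))) = -27597*(-1/48292) + 37278/((15848/8115)) = 27597/48292 + 37278/((15848*(1/8115))) = 27597/48292 + 37278/(15848/8115) = 27597/48292 + 37278*(8115/15848) = 27597/48292 + 151255485/7924 = 913081070031/47833226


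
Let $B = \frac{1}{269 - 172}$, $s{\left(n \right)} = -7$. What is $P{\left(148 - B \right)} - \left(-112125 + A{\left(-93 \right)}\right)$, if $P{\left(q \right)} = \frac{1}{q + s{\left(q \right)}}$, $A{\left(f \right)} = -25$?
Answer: $\frac{1533763497}{13676} \approx 1.1215 \cdot 10^{5}$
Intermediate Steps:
$B = \frac{1}{97} \approx 0.010309$
$P{\left(q \right)} = \frac{1}{-7 + q}$ ($P{\left(q \right)} = \frac{1}{q - 7} = \frac{1}{-7 + q}$)
$P{\left(148 - B \right)} - \left(-112125 + A{\left(-93 \right)}\right) = \frac{1}{-7 + \left(148 - \frac{1}{97}\right)} - \left(-112125 - 25\right) = \frac{1}{-7 + \left(148 - \frac{1}{97}\right)} - -112150 = \frac{1}{-7 + \frac{14355}{97}} + 112150 = \frac{1}{\frac{13676}{97}} + 112150 = \frac{97}{13676} + 112150 = \frac{1533763497}{13676}$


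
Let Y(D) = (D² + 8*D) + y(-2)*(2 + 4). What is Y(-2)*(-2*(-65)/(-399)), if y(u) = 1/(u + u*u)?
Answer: 390/133 ≈ 2.9323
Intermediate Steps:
y(u) = 1/(u + u²)
Y(D) = 3 + D² + 8*D (Y(D) = (D² + 8*D) + (1/((-2)*(1 - 2)))*(2 + 4) = (D² + 8*D) - ½/(-1)*6 = (D² + 8*D) - ½*(-1)*6 = (D² + 8*D) + (½)*6 = (D² + 8*D) + 3 = 3 + D² + 8*D)
Y(-2)*(-2*(-65)/(-399)) = (3 + (-2)² + 8*(-2))*(-2*(-65)/(-399)) = (3 + 4 - 16)*(130*(-1/399)) = -9*(-130/399) = 390/133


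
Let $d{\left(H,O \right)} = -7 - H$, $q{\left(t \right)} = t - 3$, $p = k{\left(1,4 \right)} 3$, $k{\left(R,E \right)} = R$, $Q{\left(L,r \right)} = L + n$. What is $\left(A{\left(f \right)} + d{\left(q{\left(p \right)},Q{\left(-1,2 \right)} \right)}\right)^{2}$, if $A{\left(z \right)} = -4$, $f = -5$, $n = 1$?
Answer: $121$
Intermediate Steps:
$Q{\left(L,r \right)} = 1 + L$ ($Q{\left(L,r \right)} = L + 1 = 1 + L$)
$p = 3$ ($p = 1 \cdot 3 = 3$)
$q{\left(t \right)} = -3 + t$
$\left(A{\left(f \right)} + d{\left(q{\left(p \right)},Q{\left(-1,2 \right)} \right)}\right)^{2} = \left(-4 - 7\right)^{2} = \left(-11\right)^{2} = 121$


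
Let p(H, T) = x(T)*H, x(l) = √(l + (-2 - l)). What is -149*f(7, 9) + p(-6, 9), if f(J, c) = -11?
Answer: 1639 - 6*I*√2 ≈ 1639.0 - 8.4853*I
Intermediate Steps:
x(l) = I*√2 (x(l) = √(-2) = I*√2)
p(H, T) = I*H*√2 (p(H, T) = (I*√2)*H = I*H*√2)
-149*f(7, 9) + p(-6, 9) = -149*(-11) + I*(-6)*√2 = 1639 - 6*I*√2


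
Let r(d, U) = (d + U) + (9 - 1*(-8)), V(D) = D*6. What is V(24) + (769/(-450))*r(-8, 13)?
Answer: 23941/225 ≈ 106.40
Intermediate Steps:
V(D) = 6*D
r(d, U) = 17 + U + d (r(d, U) = (U + d) + (9 + 8) = (U + d) + 17 = 17 + U + d)
V(24) + (769/(-450))*r(-8, 13) = 6*24 + (769/(-450))*(17 + 13 - 8) = 144 + (769*(-1/450))*22 = 144 - 769/450*22 = 144 - 8459/225 = 23941/225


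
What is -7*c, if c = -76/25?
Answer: 532/25 ≈ 21.280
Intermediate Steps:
c = -76/25 (c = -76*1/25 = -76/25 ≈ -3.0400)
-7*c = -7*(-76/25) = 532/25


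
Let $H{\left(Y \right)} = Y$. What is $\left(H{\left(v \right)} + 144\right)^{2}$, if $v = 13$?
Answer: $24649$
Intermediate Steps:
$\left(H{\left(v \right)} + 144\right)^{2} = \left(13 + 144\right)^{2} = 157^{2} = 24649$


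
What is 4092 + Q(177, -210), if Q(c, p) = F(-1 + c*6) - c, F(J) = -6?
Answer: 3909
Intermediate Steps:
Q(c, p) = -6 - c
4092 + Q(177, -210) = 4092 + (-6 - 1*177) = 4092 + (-6 - 177) = 4092 - 183 = 3909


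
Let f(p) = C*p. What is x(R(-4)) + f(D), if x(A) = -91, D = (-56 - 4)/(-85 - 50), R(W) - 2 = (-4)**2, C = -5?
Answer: -839/9 ≈ -93.222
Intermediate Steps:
R(W) = 18 (R(W) = 2 + (-4)**2 = 2 + 16 = 18)
D = 4/9 (D = -60/(-135) = -60*(-1/135) = 4/9 ≈ 0.44444)
f(p) = -5*p
x(R(-4)) + f(D) = -91 - 5*4/9 = -91 - 20/9 = -839/9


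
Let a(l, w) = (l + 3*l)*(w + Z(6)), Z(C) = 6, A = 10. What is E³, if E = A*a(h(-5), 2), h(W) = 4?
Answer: 2097152000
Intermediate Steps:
a(l, w) = 4*l*(6 + w) (a(l, w) = (l + 3*l)*(w + 6) = (4*l)*(6 + w) = 4*l*(6 + w))
E = 1280 (E = 10*(4*4*(6 + 2)) = 10*(4*4*8) = 10*128 = 1280)
E³ = 1280³ = 2097152000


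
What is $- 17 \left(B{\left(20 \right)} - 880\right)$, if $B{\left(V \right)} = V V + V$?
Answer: $7820$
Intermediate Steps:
$B{\left(V \right)} = V + V^{2}$ ($B{\left(V \right)} = V^{2} + V = V + V^{2}$)
$- 17 \left(B{\left(20 \right)} - 880\right) = - 17 \left(20 \left(1 + 20\right) - 880\right) = - 17 \left(20 \cdot 21 - 880\right) = - 17 \left(420 - 880\right) = \left(-17\right) \left(-460\right) = 7820$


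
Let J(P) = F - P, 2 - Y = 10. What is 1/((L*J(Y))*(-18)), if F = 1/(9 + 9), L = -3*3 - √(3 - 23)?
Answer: 9/14645 - 2*I*√5/14645 ≈ 0.00061454 - 0.00030537*I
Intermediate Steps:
Y = -8 (Y = 2 - 1*10 = 2 - 10 = -8)
L = -9 - 2*I*√5 (L = -9 - √(-20) = -9 - 2*I*√5 ≈ -9.0 - 4.4721*I)
F = 1/18 ≈ 0.055556
J(P) = 1/18 - P
1/((L*J(Y))*(-18)) = 1/(((-9 - 2*I*√5)*(1/18 - 1*(-8)))*(-18)) = 1/(((-9 - 2*I*√5)*(1/18 + 8))*(-18)) = 1/(((-9 - 2*I*√5)*(145/18))*(-18)) = 1/((-145/2 - 145*I*√5/9)*(-18)) = 1/(1305 + 290*I*√5)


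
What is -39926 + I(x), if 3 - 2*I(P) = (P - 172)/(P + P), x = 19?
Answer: -3034109/76 ≈ -39923.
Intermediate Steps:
I(P) = 3/2 - (-172 + P)/(4*P) (I(P) = 3/2 - (P - 172)/(2*(P + P)) = 3/2 - (-172 + P)/(2*(2*P)) = 3/2 - (-172 + P)*1/(2*P)/2 = 3/2 - (-172 + P)/(4*P))
-39926 + I(x) = -39926 + (5/4 + 43/19) = -39926 + 267/76 = -3034109/76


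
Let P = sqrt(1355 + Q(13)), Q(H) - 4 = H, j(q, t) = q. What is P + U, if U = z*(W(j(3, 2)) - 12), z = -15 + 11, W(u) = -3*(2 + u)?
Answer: 108 + 14*sqrt(7) ≈ 145.04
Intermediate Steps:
W(u) = -6 - 3*u
Q(H) = 4 + H
z = -4
P = 14*sqrt(7) (P = sqrt(1355 + (4 + 13)) = sqrt(1355 + 17) = sqrt(1372) = 14*sqrt(7) ≈ 37.041)
U = 108 (U = -4*((-6 - 3*3) - 12) = -4*((-6 - 9) - 12) = -4*(-15 - 12) = -4*(-27) = 108)
P + U = 14*sqrt(7) + 108 = 108 + 14*sqrt(7)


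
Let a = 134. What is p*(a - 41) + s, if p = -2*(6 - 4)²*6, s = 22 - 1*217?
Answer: -4659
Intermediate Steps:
s = -195 (s = 22 - 217 = -195)
p = -48 (p = -2*2²*6 = -2*4*6 = -8*6 = -48)
p*(a - 41) + s = -48*(134 - 41) - 195 = -48*93 - 195 = -4464 - 195 = -4659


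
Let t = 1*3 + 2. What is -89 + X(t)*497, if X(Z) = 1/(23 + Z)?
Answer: -285/4 ≈ -71.250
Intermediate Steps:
t = 5 (t = 3 + 2 = 5)
-89 + X(t)*497 = -89 + 497/(23 + 5) = -89 + 497/28 = -89 + (1/28)*497 = -89 + 71/4 = -285/4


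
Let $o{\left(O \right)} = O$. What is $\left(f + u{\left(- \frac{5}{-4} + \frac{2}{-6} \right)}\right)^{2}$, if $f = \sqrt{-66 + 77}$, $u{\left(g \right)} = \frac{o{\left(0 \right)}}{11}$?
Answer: $11$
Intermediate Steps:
$u{\left(g \right)} = 0$ ($u{\left(g \right)} = \frac{0}{11} = 0 \cdot \frac{1}{11} = 0$)
$f = \sqrt{11} \approx 3.3166$
$\left(f + u{\left(- \frac{5}{-4} + \frac{2}{-6} \right)}\right)^{2} = \left(\sqrt{11} + 0\right)^{2} = \left(\sqrt{11}\right)^{2} = 11$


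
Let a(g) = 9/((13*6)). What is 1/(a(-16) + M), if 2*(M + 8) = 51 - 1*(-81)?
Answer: 26/1511 ≈ 0.017207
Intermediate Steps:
M = 58 (M = -8 + (51 - 1*(-81))/2 = -8 + (51 + 81)/2 = -8 + (½)*132 = -8 + 66 = 58)
a(g) = 3/26 (a(g) = 9/78 = 9*(1/78) = 3/26)
1/(a(-16) + M) = 1/(3/26 + 58) = 1/(1511/26) = 26/1511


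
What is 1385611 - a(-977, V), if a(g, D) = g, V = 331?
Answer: 1386588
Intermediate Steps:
1385611 - a(-977, V) = 1385611 - 1*(-977) = 1385611 + 977 = 1386588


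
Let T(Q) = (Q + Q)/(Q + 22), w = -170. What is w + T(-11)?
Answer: -172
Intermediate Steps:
T(Q) = 2*Q/(22 + Q) (T(Q) = (2*Q)/(22 + Q) = 2*Q/(22 + Q))
w + T(-11) = -170 + 2*(-11)/(22 - 11) = -170 + 2*(-11)/11 = -170 + 2*(-11)*(1/11) = -170 - 2 = -172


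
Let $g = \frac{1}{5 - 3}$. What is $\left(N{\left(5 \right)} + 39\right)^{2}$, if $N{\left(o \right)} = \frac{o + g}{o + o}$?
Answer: $\frac{625681}{400} \approx 1564.2$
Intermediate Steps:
$g = \frac{1}{2} \approx 0.5$
$N{\left(o \right)} = \frac{\frac{1}{2} + o}{2 o}$ ($N{\left(o \right)} = \frac{o + \frac{1}{2}}{o + o} = \frac{\frac{1}{2} + o}{2 o}$)
$\left(N{\left(5 \right)} + 39\right)^{2} = \left(\frac{1 + 2 \cdot 5}{4 \cdot 5} + 39\right)^{2} = \left(\frac{1}{4} \cdot \frac{1}{5} \left(1 + 10\right) + 39\right)^{2} = \left(\frac{1}{4} \cdot \frac{1}{5} \cdot 11 + 39\right)^{2} = \left(\frac{11}{20} + 39\right)^{2} = \left(\frac{791}{20}\right)^{2} = \frac{625681}{400}$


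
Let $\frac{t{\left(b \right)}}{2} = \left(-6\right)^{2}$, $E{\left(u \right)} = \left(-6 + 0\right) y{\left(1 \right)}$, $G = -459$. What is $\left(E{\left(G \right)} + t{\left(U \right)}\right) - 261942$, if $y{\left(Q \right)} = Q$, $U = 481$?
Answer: $-261876$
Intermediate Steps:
$E{\left(u \right)} = -6$ ($E{\left(u \right)} = \left(-6 + 0\right) 1 = \left(-6\right) 1 = -6$)
$t{\left(b \right)} = 72$ ($t{\left(b \right)} = 2 \left(-6\right)^{2} = 2 \cdot 36 = 72$)
$\left(E{\left(G \right)} + t{\left(U \right)}\right) - 261942 = \left(-6 + 72\right) - 261942 = 66 - 261942 = -261876$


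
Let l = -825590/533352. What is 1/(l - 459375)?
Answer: -266676/122504700295 ≈ -2.1769e-6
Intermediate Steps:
l = -412795/266676 (l = -825590*1/533352 = -412795/266676 ≈ -1.5479)
1/(l - 459375) = 1/(-412795/266676 - 459375) = 1/(-122504700295/266676) = -266676/122504700295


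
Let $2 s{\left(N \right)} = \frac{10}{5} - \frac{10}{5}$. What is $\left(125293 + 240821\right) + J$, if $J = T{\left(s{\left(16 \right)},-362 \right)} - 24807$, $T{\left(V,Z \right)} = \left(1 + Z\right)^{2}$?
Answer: $471628$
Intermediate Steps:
$s{\left(N \right)} = 0$ ($s{\left(N \right)} = \frac{\frac{10}{5} - \frac{10}{5}}{2} = \frac{10 \cdot \frac{1}{5} - 2}{2} = \frac{2 - 2}{2} = \frac{1}{2} \cdot 0 = 0$)
$J = 105514$ ($J = \left(1 - 362\right)^{2} - 24807 = \left(-361\right)^{2} - 24807 = 130321 - 24807 = 105514$)
$\left(125293 + 240821\right) + J = \left(125293 + 240821\right) + 105514 = 366114 + 105514 = 471628$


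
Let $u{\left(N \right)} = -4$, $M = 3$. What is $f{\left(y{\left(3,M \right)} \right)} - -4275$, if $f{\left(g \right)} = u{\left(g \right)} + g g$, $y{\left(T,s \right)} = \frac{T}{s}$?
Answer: $4272$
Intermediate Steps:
$f{\left(g \right)} = -4 + g^{2}$ ($f{\left(g \right)} = -4 + g g = -4 + g^{2}$)
$f{\left(y{\left(3,M \right)} \right)} - -4275 = \left(-4 + \left(\frac{3}{3}\right)^{2}\right) - -4275 = \left(-4 + \left(3 \cdot \frac{1}{3}\right)^{2}\right) + 4275 = \left(-4 + 1^{2}\right) + 4275 = \left(-4 + 1\right) + 4275 = -3 + 4275 = 4272$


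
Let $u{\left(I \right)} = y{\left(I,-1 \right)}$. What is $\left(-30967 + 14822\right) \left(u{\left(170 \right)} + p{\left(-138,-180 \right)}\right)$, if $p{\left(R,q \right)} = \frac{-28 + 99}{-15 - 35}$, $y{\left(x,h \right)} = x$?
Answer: $- \frac{27217241}{10} \approx -2.7217 \cdot 10^{6}$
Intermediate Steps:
$u{\left(I \right)} = I$
$p{\left(R,q \right)} = - \frac{71}{50}$ ($p{\left(R,q \right)} = \frac{71}{-50} = 71 \left(- \frac{1}{50}\right) = - \frac{71}{50}$)
$\left(-30967 + 14822\right) \left(u{\left(170 \right)} + p{\left(-138,-180 \right)}\right) = \left(-30967 + 14822\right) \left(170 - \frac{71}{50}\right) = \left(-16145\right) \frac{8429}{50} = - \frac{27217241}{10}$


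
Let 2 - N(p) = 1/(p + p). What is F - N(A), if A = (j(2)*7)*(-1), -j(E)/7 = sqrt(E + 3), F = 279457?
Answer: 279455 + sqrt(5)/490 ≈ 2.7946e+5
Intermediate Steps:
j(E) = -7*sqrt(3 + E) (j(E) = -7*sqrt(E + 3) = -7*sqrt(3 + E))
A = 49*sqrt(5) (A = (-7*sqrt(3 + 2)*7)*(-1) = (-7*sqrt(5)*7)*(-1) = -49*sqrt(5)*(-1) = 49*sqrt(5) ≈ 109.57)
N(p) = 2 - 1/(2*p) (N(p) = 2 - 1/(p + p) = 2 - 1/(2*p))
F - N(A) = 279457 - (2 - sqrt(5)/245/2) = 279457 - (2 - sqrt(5)/490) = 279457 + (-2 + sqrt(5)/490) = 279455 + sqrt(5)/490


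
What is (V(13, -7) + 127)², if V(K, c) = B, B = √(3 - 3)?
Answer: 16129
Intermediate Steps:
B = 0 (B = √0 = 0)
V(K, c) = 0
(V(13, -7) + 127)² = (0 + 127)² = 127² = 16129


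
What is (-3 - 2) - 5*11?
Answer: -60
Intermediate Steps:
(-3 - 2) - 5*11 = -5 - 55 = -60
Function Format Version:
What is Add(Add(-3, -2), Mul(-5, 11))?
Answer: -60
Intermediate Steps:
Add(Add(-3, -2), Mul(-5, 11)) = Add(-5, -55) = -60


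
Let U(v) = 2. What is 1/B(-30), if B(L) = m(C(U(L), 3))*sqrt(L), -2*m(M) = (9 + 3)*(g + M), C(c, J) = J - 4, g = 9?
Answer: I*sqrt(30)/1440 ≈ 0.0038036*I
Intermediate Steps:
C(c, J) = -4 + J
m(M) = -54 - 6*M (m(M) = -(9 + 3)*(9 + M)/2 = -6*(9 + M) = -(108 + 12*M)/2 = -54 - 6*M)
B(L) = -48*sqrt(L) (B(L) = (-54 - 6*(-4 + 3))*sqrt(L) = (-54 - 6*(-1))*sqrt(L) = (-54 + 6)*sqrt(L) = -48*sqrt(L))
1/B(-30) = 1/(-48*I*sqrt(30)) = I*sqrt(30)/1440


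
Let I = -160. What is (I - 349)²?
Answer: 259081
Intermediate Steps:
(I - 349)² = (-160 - 349)² = (-509)² = 259081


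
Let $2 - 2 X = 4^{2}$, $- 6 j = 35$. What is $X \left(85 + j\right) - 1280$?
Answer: $- \frac{11005}{6} \approx -1834.2$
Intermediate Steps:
$j = - \frac{35}{6}$ ($j = \left(- \frac{1}{6}\right) 35 = - \frac{35}{6} \approx -5.8333$)
$X = -7$ ($X = 1 - \frac{4^{2}}{2} = 1 - 8 = -7$)
$X \left(85 + j\right) - 1280 = - 7 \left(85 - \frac{35}{6}\right) - 1280 = \left(-7\right) \frac{475}{6} - 1280 = - \frac{3325}{6} - 1280 = - \frac{11005}{6}$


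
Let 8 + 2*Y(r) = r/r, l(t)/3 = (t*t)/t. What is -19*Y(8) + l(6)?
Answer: 169/2 ≈ 84.500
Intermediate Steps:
l(t) = 3*t (l(t) = 3*((t*t)/t) = 3*(t**2/t) = 3*t)
Y(r) = -7/2 (Y(r) = -4 + (r/r)/2 = -4 + (1/2)*1 = -4 + 1/2 = -7/2)
-19*Y(8) + l(6) = -19*(-7/2) + 3*6 = 133/2 + 18 = 169/2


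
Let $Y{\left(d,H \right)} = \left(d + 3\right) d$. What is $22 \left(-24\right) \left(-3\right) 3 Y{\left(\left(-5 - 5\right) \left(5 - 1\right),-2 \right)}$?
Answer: $7032960$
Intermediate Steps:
$Y{\left(d,H \right)} = d \left(3 + d\right)$ ($Y{\left(d,H \right)} = \left(3 + d\right) d = d \left(3 + d\right)$)
$22 \left(-24\right) \left(-3\right) 3 Y{\left(\left(-5 - 5\right) \left(5 - 1\right),-2 \right)} = 22 \left(-24\right) \left(-3\right) 3 \left(-5 - 5\right) \left(5 - 1\right) \left(3 + \left(-5 - 5\right) \left(5 - 1\right)\right) = - 528 \left(- 9 \left(-10\right) 4 \left(3 - 40\right)\right) = - 528 \left(- 9 \left(- 40 \left(3 - 40\right)\right)\right) = - 528 \left(- 9 \left(\left(-40\right) \left(-37\right)\right)\right) = - 528 \left(\left(-9\right) 1480\right) = \left(-528\right) \left(-13320\right) = 7032960$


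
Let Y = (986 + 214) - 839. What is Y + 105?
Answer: 466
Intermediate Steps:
Y = 361 (Y = 1200 - 839 = 361)
Y + 105 = 361 + 105 = 466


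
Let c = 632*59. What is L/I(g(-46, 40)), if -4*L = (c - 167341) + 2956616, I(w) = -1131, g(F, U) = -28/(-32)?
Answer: 2826563/4524 ≈ 624.79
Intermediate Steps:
g(F, U) = 7/8 (g(F, U) = -28*(-1/32) = 7/8)
c = 37288
L = -2826563/4 (L = -((37288 - 167341) + 2956616)/4 = -(-130053 + 2956616)/4 = -1/4*2826563 = -2826563/4 ≈ -7.0664e+5)
L/I(g(-46, 40)) = -2826563/4/(-1131) = -2826563/4*(-1/1131) = 2826563/4524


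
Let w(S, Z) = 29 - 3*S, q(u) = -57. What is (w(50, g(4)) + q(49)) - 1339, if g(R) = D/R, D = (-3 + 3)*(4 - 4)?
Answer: -1517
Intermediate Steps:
D = 0 (D = 0*0 = 0)
g(R) = 0 (g(R) = 0/R = 0)
w(S, Z) = 29 - 3*S
(w(50, g(4)) + q(49)) - 1339 = ((29 - 3*50) - 57) - 1339 = ((29 - 150) - 57) - 1339 = (-121 - 57) - 1339 = -178 - 1339 = -1517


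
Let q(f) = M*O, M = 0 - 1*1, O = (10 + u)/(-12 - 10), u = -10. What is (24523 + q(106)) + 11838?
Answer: 36361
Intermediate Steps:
O = 0 (O = (10 - 10)/(-12 - 10) = 0/(-22) = 0*(-1/22) = 0)
M = -1 (M = 0 - 1 = -1)
q(f) = 0 (q(f) = -1*0 = 0)
(24523 + q(106)) + 11838 = (24523 + 0) + 11838 = 24523 + 11838 = 36361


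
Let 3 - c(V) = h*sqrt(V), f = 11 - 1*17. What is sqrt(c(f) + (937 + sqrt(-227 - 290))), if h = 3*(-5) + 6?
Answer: sqrt(940 + I*sqrt(517) + 9*I*sqrt(6)) ≈ 30.668 + 0.73012*I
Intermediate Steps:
h = -9 (h = -15 + 6 = -9)
f = -6 (f = 11 - 17 = -6)
c(V) = 3 + 9*sqrt(V) (c(V) = 3 - (-9)*sqrt(V) = 3 + 9*sqrt(V))
sqrt(c(f) + (937 + sqrt(-227 - 290))) = sqrt((3 + 9*sqrt(-6)) + (937 + sqrt(-227 - 290))) = sqrt((3 + 9*(I*sqrt(6))) + (937 + sqrt(-517))) = sqrt((3 + 9*I*sqrt(6)) + (937 + I*sqrt(517))) = sqrt(940 + I*sqrt(517) + 9*I*sqrt(6))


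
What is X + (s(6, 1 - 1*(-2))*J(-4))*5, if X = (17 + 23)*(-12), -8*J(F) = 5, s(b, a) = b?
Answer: -1995/4 ≈ -498.75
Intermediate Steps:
J(F) = -5/8 (J(F) = -1/8*5 = -5/8)
X = -480 (X = 40*(-12) = -480)
X + (s(6, 1 - 1*(-2))*J(-4))*5 = -480 + (6*(-5/8))*5 = -480 - 15/4*5 = -480 - 75/4 = -1995/4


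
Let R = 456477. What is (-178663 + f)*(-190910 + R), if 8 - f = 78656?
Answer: -68333310337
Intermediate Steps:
f = -78648 (f = 8 - 1*78656 = 8 - 78656 = -78648)
(-178663 + f)*(-190910 + R) = (-178663 - 78648)*(-190910 + 456477) = -257311*265567 = -68333310337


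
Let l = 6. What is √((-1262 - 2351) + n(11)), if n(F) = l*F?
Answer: I*√3547 ≈ 59.557*I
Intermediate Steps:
n(F) = 6*F
√((-1262 - 2351) + n(11)) = √((-1262 - 2351) + 6*11) = √(-3613 + 66) = √(-3547) = I*√3547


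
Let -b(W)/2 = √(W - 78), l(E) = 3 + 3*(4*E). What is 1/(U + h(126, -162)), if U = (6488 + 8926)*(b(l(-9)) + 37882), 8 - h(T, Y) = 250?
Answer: 291956453/170477227855133354 + 7707*I*√183/85238613927566677 ≈ 1.7126e-9 + 1.2231e-12*I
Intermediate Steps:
h(T, Y) = -242 (h(T, Y) = 8 - 1*250 = 8 - 250 = -242)
l(E) = 3 + 12*E
b(W) = -2*√(-78 + W) (b(W) = -2*√(W - 78) = -2*√(-78 + W))
U = 583913148 - 30828*I*√183 (U = (6488 + 8926)*(-2*√(-78 + (3 + 12*(-9))) + 37882) = 15414*(-2*√(-78 + (3 - 108)) + 37882) = 15414*(-2*√(-78 - 105) + 37882) = 15414*(-2*I*√183 + 37882) = 15414*(37882 - 2*I*√183) = 583913148 - 30828*I*√183 ≈ 5.8391e+8 - 4.1703e+5*I)
1/(U + h(126, -162)) = 1/((583913148 - 30828*I*√183) - 242) = 1/(583912906 - 30828*I*√183)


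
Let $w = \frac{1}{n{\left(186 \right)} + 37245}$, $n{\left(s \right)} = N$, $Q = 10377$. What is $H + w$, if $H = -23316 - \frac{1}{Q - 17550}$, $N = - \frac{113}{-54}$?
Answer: $- \frac{336388401213439}{14427363339} \approx -23316.0$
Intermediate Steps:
$N = \frac{113}{54}$ ($N = \left(-113\right) \left(- \frac{1}{54}\right) = \frac{113}{54} \approx 2.0926$)
$n{\left(s \right)} = \frac{113}{54}$
$w = \frac{54}{2011343}$ ($w = \frac{1}{\frac{113}{54} + 37245} = \frac{1}{\frac{2011343}{54}} = \frac{54}{2011343} \approx 2.6848 \cdot 10^{-5}$)
$H = - \frac{167245667}{7173}$ ($H = -23316 - \frac{1}{10377 - 17550} = -23316 - \frac{1}{-7173} = -23316 - - \frac{1}{7173} = -23316 + \frac{1}{7173} = - \frac{167245667}{7173} \approx -23316.0$)
$H + w = - \frac{167245667}{7173} + \frac{54}{2011343} = - \frac{336388401213439}{14427363339}$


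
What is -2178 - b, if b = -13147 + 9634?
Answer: 1335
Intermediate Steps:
b = -3513
-2178 - b = -2178 - 1*(-3513) = -2178 + 3513 = 1335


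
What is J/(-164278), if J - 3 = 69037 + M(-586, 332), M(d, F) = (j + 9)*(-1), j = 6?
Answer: -69025/164278 ≈ -0.42017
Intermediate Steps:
M(d, F) = -15 (M(d, F) = (6 + 9)*(-1) = 15*(-1) = -15)
J = 69025 (J = 3 + (69037 - 15) = 3 + 69022 = 69025)
J/(-164278) = 69025/(-164278) = 69025*(-1/164278) = -69025/164278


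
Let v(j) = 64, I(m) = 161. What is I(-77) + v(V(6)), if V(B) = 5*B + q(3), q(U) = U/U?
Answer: 225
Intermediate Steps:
q(U) = 1
V(B) = 1 + 5*B (V(B) = 5*B + 1 = 1 + 5*B)
I(-77) + v(V(6)) = 161 + 64 = 225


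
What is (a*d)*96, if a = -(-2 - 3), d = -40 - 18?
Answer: -27840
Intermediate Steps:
d = -58
a = 5 (a = -1*(-5) = 5)
(a*d)*96 = (5*(-58))*96 = -290*96 = -27840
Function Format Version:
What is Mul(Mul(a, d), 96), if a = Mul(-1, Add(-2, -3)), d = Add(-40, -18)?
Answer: -27840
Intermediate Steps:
d = -58
a = 5 (a = Mul(-1, -5) = 5)
Mul(Mul(a, d), 96) = Mul(Mul(5, -58), 96) = Mul(-290, 96) = -27840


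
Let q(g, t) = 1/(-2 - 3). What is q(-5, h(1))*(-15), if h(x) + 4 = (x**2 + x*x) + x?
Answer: 3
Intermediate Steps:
h(x) = -4 + x + 2*x**2 (h(x) = -4 + ((x**2 + x*x) + x) = -4 + ((x**2 + x**2) + x) = -4 + (2*x**2 + x) = -4 + (x + 2*x**2) = -4 + x + 2*x**2)
q(g, t) = -1/5 (q(g, t) = 1/(-5) = -1/5)
q(-5, h(1))*(-15) = -1/5*(-15) = 3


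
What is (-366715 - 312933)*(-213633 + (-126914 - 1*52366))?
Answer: 267042534624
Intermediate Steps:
(-366715 - 312933)*(-213633 + (-126914 - 1*52366)) = -679648*(-213633 + (-126914 - 52366)) = -679648*(-213633 - 179280) = -679648*(-392913) = 267042534624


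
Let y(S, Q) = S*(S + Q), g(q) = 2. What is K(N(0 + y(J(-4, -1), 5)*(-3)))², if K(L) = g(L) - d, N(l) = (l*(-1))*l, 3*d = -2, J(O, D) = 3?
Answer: 64/9 ≈ 7.1111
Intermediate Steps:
d = -⅔ (d = (⅓)*(-2) = -⅔ ≈ -0.66667)
y(S, Q) = S*(Q + S)
N(l) = -l² (N(l) = (-l)*l = -l²)
K(L) = 8/3 (K(L) = 2 - 1*(-⅔) = 2 + ⅔ = 8/3)
K(N(0 + y(J(-4, -1), 5)*(-3)))² = (8/3)² = 64/9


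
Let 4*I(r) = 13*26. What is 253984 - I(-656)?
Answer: 507799/2 ≈ 2.5390e+5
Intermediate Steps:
I(r) = 169/2 (I(r) = (13*26)/4 = (¼)*338 = 169/2)
253984 - I(-656) = 253984 - 1*169/2 = 253984 - 169/2 = 507799/2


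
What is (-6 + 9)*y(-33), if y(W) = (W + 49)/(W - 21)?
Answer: -8/9 ≈ -0.88889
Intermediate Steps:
y(W) = (49 + W)/(-21 + W)
(-6 + 9)*y(-33) = (-6 + 9)*((49 - 33)/(-21 - 33)) = 3*(16/(-54)) = 3*(-1/54*16) = 3*(-8/27) = -8/9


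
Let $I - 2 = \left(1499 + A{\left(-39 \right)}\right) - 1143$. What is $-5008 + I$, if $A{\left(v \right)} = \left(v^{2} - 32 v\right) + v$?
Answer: $-1920$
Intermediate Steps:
$A{\left(v \right)} = v^{2} - 31 v$
$I = 3088$ ($I = 2 - \left(-356 + 39 \left(-31 - 39\right)\right) = 2 + \left(\left(1499 - -2730\right) - 1143\right) = 2 + \left(\left(1499 + 2730\right) - 1143\right) = 2 + \left(4229 - 1143\right) = 2 + 3086 = 3088$)
$-5008 + I = -5008 + 3088 = -1920$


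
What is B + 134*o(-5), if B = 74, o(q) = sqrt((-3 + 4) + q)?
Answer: 74 + 268*I ≈ 74.0 + 268.0*I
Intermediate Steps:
o(q) = sqrt(1 + q)
B + 134*o(-5) = 74 + 134*sqrt(1 - 5) = 74 + 134*sqrt(-4) = 74 + 134*(2*I) = 74 + 268*I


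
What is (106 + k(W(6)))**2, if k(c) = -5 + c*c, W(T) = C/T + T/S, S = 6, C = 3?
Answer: 170569/16 ≈ 10661.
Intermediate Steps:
W(T) = 3/T + T/6
k(c) = -5 + c**2
(106 + k(W(6)))**2 = (106 + (-5 + (3/6 + (1/6)*6)**2))**2 = (106 + (-5 + (3*(1/6) + 1)**2))**2 = (106 + (-5 + (1/2 + 1)**2))**2 = (106 + (-5 + (3/2)**2))**2 = (106 + (-5 + 9/4))**2 = (106 - 11/4)**2 = (413/4)**2 = 170569/16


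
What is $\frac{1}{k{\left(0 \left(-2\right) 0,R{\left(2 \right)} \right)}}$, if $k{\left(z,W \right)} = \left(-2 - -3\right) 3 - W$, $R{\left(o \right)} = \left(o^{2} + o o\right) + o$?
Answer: $- \frac{1}{7} \approx -0.14286$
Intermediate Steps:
$R{\left(o \right)} = o + 2 o^{2}$ ($R{\left(o \right)} = \left(o^{2} + o^{2}\right) + o = 2 o^{2} + o = o + 2 o^{2}$)
$k{\left(z,W \right)} = 3 - W$ ($k{\left(z,W \right)} = \left(-2 + 3\right) 3 - W = 1 \cdot 3 - W = 3 - W$)
$\frac{1}{k{\left(0 \left(-2\right) 0,R{\left(2 \right)} \right)}} = \frac{1}{3 - 2 \left(1 + 2 \cdot 2\right)} = \frac{1}{3 - 2 \left(1 + 4\right)} = \frac{1}{3 - 2 \cdot 5} = \frac{1}{3 - 10} = \frac{1}{-7} = - \frac{1}{7}$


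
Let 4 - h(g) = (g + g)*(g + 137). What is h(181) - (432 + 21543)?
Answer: -137087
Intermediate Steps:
h(g) = 4 - 2*g*(137 + g) (h(g) = 4 - (g + g)*(g + 137) = 4 - 2*g*(137 + g))
h(181) - (432 + 21543) = (4 - 274*181 - 2*181²) - (432 + 21543) = (4 - 49594 - 2*32761) - 1*21975 = (4 - 49594 - 65522) - 21975 = -115112 - 21975 = -137087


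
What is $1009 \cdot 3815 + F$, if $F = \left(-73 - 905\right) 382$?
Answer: $3475739$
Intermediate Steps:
$F = -373596$ ($F = \left(-978\right) 382 = -373596$)
$1009 \cdot 3815 + F = 1009 \cdot 3815 - 373596 = 3849335 - 373596 = 3475739$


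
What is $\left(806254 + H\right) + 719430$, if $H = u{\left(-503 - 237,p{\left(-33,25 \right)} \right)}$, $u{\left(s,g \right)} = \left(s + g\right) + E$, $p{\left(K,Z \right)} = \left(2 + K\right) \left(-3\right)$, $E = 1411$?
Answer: $1526448$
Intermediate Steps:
$p{\left(K,Z \right)} = -6 - 3 K$
$u{\left(s,g \right)} = 1411 + g + s$ ($u{\left(s,g \right)} = \left(s + g\right) + 1411 = \left(g + s\right) + 1411 = 1411 + g + s$)
$H = 764$ ($H = 1411 - -93 - 740 = 1411 + \left(-6 + 99\right) - 740 = 1411 + 93 - 740 = 764$)
$\left(806254 + H\right) + 719430 = \left(806254 + 764\right) + 719430 = 807018 + 719430 = 1526448$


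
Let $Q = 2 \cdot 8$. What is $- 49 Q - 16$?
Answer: $-800$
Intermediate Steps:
$Q = 16$
$- 49 Q - 16 = \left(-49\right) 16 - 16 = -784 - 16 = -800$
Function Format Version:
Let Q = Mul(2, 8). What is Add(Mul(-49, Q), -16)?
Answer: -800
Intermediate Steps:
Q = 16
Add(Mul(-49, Q), -16) = Add(Mul(-49, 16), -16) = Add(-784, -16) = -800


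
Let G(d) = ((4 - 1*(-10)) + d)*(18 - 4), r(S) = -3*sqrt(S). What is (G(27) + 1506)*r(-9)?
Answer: -18720*I ≈ -18720.0*I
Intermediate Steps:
G(d) = 196 + 14*d (G(d) = ((4 + 10) + d)*14 = (14 + d)*14 = 196 + 14*d)
(G(27) + 1506)*r(-9) = ((196 + 14*27) + 1506)*(-9*I) = ((196 + 378) + 1506)*(-9*I) = (574 + 1506)*(-9*I) = 2080*(-9*I) = -18720*I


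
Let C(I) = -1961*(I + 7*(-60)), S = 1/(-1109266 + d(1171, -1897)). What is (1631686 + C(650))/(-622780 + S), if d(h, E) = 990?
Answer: -1308492709056/690212127281 ≈ -1.8958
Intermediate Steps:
S = -1/1108276 (S = 1/(-1109266 + 990) = 1/(-1108276) = -1/1108276 ≈ -9.0230e-7)
C(I) = 823620 - 1961*I (C(I) = -1961*(I - 420) = -1961*(-420 + I) = 823620 - 1961*I)
(1631686 + C(650))/(-622780 + S) = (1631686 + (823620 - 1961*650))/(-622780 - 1/1108276) = (1631686 + (823620 - 1274650))/(-690212127281/1108276) = (1631686 - 451030)*(-1108276/690212127281) = 1180656*(-1108276/690212127281) = -1308492709056/690212127281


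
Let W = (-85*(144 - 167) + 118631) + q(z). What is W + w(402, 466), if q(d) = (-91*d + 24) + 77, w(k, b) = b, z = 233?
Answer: 99950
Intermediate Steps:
q(d) = 101 - 91*d (q(d) = (24 - 91*d) + 77 = 101 - 91*d)
W = 99484 (W = (-85*(144 - 167) + 118631) + (101 - 91*233) = (-85*(-23) + 118631) + (101 - 21203) = (1955 + 118631) - 21102 = 120586 - 21102 = 99484)
W + w(402, 466) = 99484 + 466 = 99950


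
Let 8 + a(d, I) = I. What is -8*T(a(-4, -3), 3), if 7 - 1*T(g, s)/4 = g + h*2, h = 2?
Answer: -448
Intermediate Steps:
a(d, I) = -8 + I
T(g, s) = 12 - 4*g (T(g, s) = 28 - 4*(g + 2*2) = 28 - 4*(g + 4) = 28 - 4*(4 + g) = 28 + (-16 - 4*g) = 12 - 4*g)
-8*T(a(-4, -3), 3) = -8*(12 - 4*(-8 - 3)) = -8*(12 - 4*(-11)) = -8*(12 + 44) = -8*56 = -448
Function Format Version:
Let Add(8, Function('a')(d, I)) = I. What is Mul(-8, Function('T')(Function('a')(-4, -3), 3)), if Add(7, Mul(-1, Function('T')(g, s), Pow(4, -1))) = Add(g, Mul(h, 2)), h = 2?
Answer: -448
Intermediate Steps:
Function('a')(d, I) = Add(-8, I)
Function('T')(g, s) = Add(12, Mul(-4, g)) (Function('T')(g, s) = Add(28, Mul(-4, Add(g, Mul(2, 2)))) = Add(28, Mul(-4, Add(g, 4))) = Add(28, Mul(-4, Add(4, g))) = Add(28, Add(-16, Mul(-4, g))) = Add(12, Mul(-4, g)))
Mul(-8, Function('T')(Function('a')(-4, -3), 3)) = Mul(-8, Add(12, Mul(-4, Add(-8, -3)))) = Mul(-8, Add(12, Mul(-4, -11))) = Mul(-8, Add(12, 44)) = Mul(-8, 56) = -448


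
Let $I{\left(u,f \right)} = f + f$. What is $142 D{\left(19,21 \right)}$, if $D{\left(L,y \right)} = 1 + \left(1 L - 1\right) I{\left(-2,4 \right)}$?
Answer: $20590$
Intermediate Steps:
$I{\left(u,f \right)} = 2 f$
$D{\left(L,y \right)} = -7 + 8 L$ ($D{\left(L,y \right)} = 1 + \left(1 L - 1\right) 2 \cdot 4 = 1 + \left(L - 1\right) 8 = 1 + \left(-1 + L\right) 8 = 1 + \left(-8 + 8 L\right) = -7 + 8 L$)
$142 D{\left(19,21 \right)} = 142 \left(-7 + 8 \cdot 19\right) = 142 \left(-7 + 152\right) = 142 \cdot 145 = 20590$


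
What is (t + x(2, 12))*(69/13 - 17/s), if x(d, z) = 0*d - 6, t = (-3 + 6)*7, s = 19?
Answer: 16350/247 ≈ 66.194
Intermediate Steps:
t = 21 (t = 3*7 = 21)
x(d, z) = -6 (x(d, z) = 0 - 6 = -6)
(t + x(2, 12))*(69/13 - 17/s) = (21 - 6)*(69/13 - 17/19) = 15*(69*(1/13) - 17*1/19) = 15*(69/13 - 17/19) = 15*(1090/247) = 16350/247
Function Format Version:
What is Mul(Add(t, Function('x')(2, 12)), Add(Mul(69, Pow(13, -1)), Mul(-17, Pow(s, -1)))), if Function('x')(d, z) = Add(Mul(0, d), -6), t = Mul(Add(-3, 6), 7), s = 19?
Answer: Rational(16350, 247) ≈ 66.194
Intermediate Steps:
t = 21 (t = Mul(3, 7) = 21)
Function('x')(d, z) = -6 (Function('x')(d, z) = Add(0, -6) = -6)
Mul(Add(t, Function('x')(2, 12)), Add(Mul(69, Pow(13, -1)), Mul(-17, Pow(s, -1)))) = Mul(Add(21, -6), Add(Mul(69, Pow(13, -1)), Mul(-17, Pow(19, -1)))) = Mul(15, Add(Mul(69, Rational(1, 13)), Mul(-17, Rational(1, 19)))) = Mul(15, Add(Rational(69, 13), Rational(-17, 19))) = Mul(15, Rational(1090, 247)) = Rational(16350, 247)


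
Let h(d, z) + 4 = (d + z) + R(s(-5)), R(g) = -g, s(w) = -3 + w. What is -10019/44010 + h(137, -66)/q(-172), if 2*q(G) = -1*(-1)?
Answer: 6591481/44010 ≈ 149.77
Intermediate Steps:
q(G) = 1/2 (q(G) = (-1*(-1))/2 = (1/2)*1 = 1/2)
h(d, z) = 4 + d + z (h(d, z) = -4 + ((d + z) - (-3 - 5)) = -4 + ((d + z) - 1*(-8)) = -4 + ((d + z) + 8) = -4 + (8 + d + z) = 4 + d + z)
-10019/44010 + h(137, -66)/q(-172) = -10019/44010 + (4 + 137 - 66)/(1/2) = -10019*1/44010 + 75*2 = -10019/44010 + 150 = 6591481/44010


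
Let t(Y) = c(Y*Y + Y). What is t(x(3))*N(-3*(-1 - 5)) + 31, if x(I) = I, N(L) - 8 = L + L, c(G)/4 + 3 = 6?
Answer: 559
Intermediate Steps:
c(G) = 12 (c(G) = -12 + 4*6 = -12 + 24 = 12)
N(L) = 8 + 2*L (N(L) = 8 + (L + L) = 8 + 2*L)
t(Y) = 12
t(x(3))*N(-3*(-1 - 5)) + 31 = 12*(8 + 2*(-3*(-1 - 5))) + 31 = 12*(8 + 2*(-3*(-6))) + 31 = 12*(8 + 2*18) + 31 = 12*(8 + 36) + 31 = 12*44 + 31 = 528 + 31 = 559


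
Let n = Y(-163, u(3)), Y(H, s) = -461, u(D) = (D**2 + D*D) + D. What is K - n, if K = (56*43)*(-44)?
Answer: -105491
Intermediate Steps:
u(D) = D + 2*D**2 (u(D) = (D**2 + D**2) + D = 2*D**2 + D = D + 2*D**2)
K = -105952 (K = 2408*(-44) = -105952)
n = -461
K - n = -105952 - 1*(-461) = -105952 + 461 = -105491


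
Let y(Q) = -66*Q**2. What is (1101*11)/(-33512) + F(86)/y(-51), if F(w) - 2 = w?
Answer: -94636181/261494136 ≈ -0.36191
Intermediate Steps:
F(w) = 2 + w
(1101*11)/(-33512) + F(86)/y(-51) = (1101*11)/(-33512) + (2 + 86)/((-66*(-51)**2)) = 12111*(-1/33512) + 88/((-66*2601)) = -12111/33512 + 88/(-171666) = -12111/33512 + 88*(-1/171666) = -12111/33512 - 4/7803 = -94636181/261494136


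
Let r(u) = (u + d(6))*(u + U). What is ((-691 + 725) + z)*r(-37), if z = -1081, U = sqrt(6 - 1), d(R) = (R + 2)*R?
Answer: 426129 - 11517*sqrt(5) ≈ 4.0038e+5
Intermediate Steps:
d(R) = R*(2 + R) (d(R) = (2 + R)*R = R*(2 + R))
U = sqrt(5) ≈ 2.2361
r(u) = (48 + u)*(u + sqrt(5)) (r(u) = (u + 6*(2 + 6))*(u + sqrt(5)) = (u + 6*8)*(u + sqrt(5)) = (u + 48)*(u + sqrt(5)) = (48 + u)*(u + sqrt(5)))
((-691 + 725) + z)*r(-37) = ((-691 + 725) - 1081)*((-37)**2 + 48*(-37) + 48*sqrt(5) - 37*sqrt(5)) = (34 - 1081)*(1369 - 1776 + 48*sqrt(5) - 37*sqrt(5)) = -1047*(-407 + 11*sqrt(5)) = 426129 - 11517*sqrt(5)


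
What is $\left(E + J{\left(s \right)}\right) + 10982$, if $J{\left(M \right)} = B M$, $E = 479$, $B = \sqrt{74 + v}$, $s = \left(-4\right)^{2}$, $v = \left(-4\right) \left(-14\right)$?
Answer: $11461 + 16 \sqrt{130} \approx 11643.0$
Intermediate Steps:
$v = 56$
$s = 16$
$B = \sqrt{130}$ ($B = \sqrt{74 + 56} = \sqrt{130} \approx 11.402$)
$J{\left(M \right)} = M \sqrt{130}$ ($J{\left(M \right)} = \sqrt{130} M = M \sqrt{130}$)
$\left(E + J{\left(s \right)}\right) + 10982 = \left(479 + 16 \sqrt{130}\right) + 10982 = 11461 + 16 \sqrt{130}$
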